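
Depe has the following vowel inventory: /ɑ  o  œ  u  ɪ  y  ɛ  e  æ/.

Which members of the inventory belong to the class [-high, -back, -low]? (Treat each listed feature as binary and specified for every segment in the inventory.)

œ, ɛ, e

The [-high] segments are /ɑ, o, œ, ɛ, e, æ/.
Of those, [-back] gives /œ, ɛ, e, æ/.
Of those, [-low] leaves /œ, ɛ, e/.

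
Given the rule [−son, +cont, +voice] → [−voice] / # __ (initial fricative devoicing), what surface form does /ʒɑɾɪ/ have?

The only segment in the rule's environment that also matches [−son, +cont, +voice] is /ʒ/. Applying [−voice] turns the voiced postalveolar fricative into /ʃ/ (voiceless postalveolar fricative), giving [ʃɑɾɪ].

[ʃɑɾɪ]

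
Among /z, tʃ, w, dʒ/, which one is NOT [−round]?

w

/z, tʃ, dʒ/ are all [−round]; /w/ (labial-velar glide) is [+round].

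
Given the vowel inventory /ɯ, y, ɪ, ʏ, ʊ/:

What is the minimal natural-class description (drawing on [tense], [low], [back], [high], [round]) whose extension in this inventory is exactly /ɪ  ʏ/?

[−back, −tense]

/ɪ, ʏ/ are all [−back], [−tense], and no other segment in the inventory matches both values. Dropping any one of them over-generates: [−tense] alone would also admit /ʊ/; [−back] alone would also admit /y/. No other single listed feature picks out exactly this set either, so fewer than two features will not do.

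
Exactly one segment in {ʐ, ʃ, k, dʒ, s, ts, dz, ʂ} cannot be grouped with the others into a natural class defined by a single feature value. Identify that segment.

k

The remaining segments after removing /k/ share [+strident]; /k/ (voiceless velar stop) is [−strident]. For every other candidate removal, the leftover set fails to share any single feature value that the removed segment lacks.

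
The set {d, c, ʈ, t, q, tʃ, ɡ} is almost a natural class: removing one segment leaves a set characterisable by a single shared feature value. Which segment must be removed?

tʃ

/d, c, ɡ, q, ʈ, t/ are all [−delayed release], but /tʃ/ (voiceless postalveolar affricate) is [+delayed release]. No other single segment can be removed to leave a set sharing one feature value that the removed segment lacks, so /tʃ/ is the odd one out.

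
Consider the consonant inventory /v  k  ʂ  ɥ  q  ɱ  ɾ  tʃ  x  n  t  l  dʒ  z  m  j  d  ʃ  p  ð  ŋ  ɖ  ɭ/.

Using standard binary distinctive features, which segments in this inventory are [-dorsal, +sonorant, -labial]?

Eliminate segments failing any feature: /v, ʂ, tʃ, t, dʒ, z, d, ʃ, p, ð, ɖ/ are [-sonorant]; /k, ɥ, q, x, j, ŋ/ are [+dorsal]; /ɱ, m/ are [+labial]. The remaining /ɾ, n, l, ɭ/ satisfy [-dorsal], [+sonorant], [-labial].

ɾ, n, l, ɭ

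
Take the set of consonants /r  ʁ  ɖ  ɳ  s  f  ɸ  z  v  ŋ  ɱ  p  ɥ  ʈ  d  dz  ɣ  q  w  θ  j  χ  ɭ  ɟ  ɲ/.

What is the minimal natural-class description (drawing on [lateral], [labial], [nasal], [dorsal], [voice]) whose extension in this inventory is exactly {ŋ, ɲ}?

The class [+nasal], [+dorsal] has exactly /ŋ, ɲ/ as its extension in this inventory. No smaller conjunction from the listed features achieves this: [+dorsal] alone would also admit /ʁ, ɥ, ɣ, q, …/; [+nasal] alone would also admit /ɳ, ɱ/; and checking the remaining single features turns up none with this extension.

[+nasal, +dorsal]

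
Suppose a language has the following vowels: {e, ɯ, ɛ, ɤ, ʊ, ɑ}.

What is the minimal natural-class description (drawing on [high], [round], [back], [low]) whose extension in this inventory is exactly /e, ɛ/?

The target set is precisely the extension of [-back] in this inventory.

[-back]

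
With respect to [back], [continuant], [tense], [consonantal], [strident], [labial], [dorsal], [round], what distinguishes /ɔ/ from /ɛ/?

/ɔ/ is the mid back rounded lax vowel and /ɛ/ is the mid front unrounded lax vowel. Both are [+continuant], [-tense], [-consonantal], [-strident], [+dorsal]. /ɔ/ is [+labial] while /ɛ/ is [-labial]; /ɔ/ is [+round] while /ɛ/ is [-round]; /ɔ/ is [+back] while /ɛ/ is [-back], so the distinguishing features are [labial], [round], [back].

[labial], [round], [back]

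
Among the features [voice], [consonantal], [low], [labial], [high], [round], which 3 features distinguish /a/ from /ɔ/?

[labial], [round], [low]

/a/ (low unrounded vowel) and /ɔ/ (mid back rounded lax vowel) agree on [+voice], [−consonantal], [−high]. They differ on [labial] (/a/ [−], /ɔ/ [+]), [round] (/a/ [−], /ɔ/ [+]), [low] (/a/ [+], /ɔ/ [−]).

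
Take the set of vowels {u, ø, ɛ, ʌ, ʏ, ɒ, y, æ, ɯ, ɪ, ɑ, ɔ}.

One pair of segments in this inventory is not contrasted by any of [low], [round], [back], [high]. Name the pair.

On the given features, /ʏ/ and /y/ have an identical profile: [−low], [+round], [−back], [+high]. No other two segments in the inventory coincide on all 4 features. (They do differ in [tense], which is not among the given features.)

ʏ, y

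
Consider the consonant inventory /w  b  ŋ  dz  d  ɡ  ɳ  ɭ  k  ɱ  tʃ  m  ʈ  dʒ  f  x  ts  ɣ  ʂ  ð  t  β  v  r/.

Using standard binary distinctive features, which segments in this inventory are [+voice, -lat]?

Checking each segment against [+voice], [-lateral]: /w/ (labial-velar glide), /b/ (voiced bilabial stop), /ŋ/ (velar nasal), /dz/ (voiced alveolar affricate), /d/ (voiced alveolar stop), /ɡ/ (voiced velar stop), among others, satisfy every feature; every other segment in the inventory fails at least one.

w, b, ŋ, dz, d, ɡ, ɳ, ɱ, m, dʒ, ɣ, ð, β, v, r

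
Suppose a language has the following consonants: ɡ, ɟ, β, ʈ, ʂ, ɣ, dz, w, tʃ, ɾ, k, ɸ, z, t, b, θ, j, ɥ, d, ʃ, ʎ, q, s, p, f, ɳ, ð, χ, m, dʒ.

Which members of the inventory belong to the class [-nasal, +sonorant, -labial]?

ɾ, j, ʎ

The [-nasal] segments are /ɡ, ɟ, β, ʈ, ʂ, ɣ, dz, w, tʃ, ɾ, k, ɸ, z, t, b, θ, j, ɥ, d, ʃ, ʎ, q, s, p, f, ð, χ, dʒ/.
Of those, [+sonorant] gives /w, ɾ, j, ɥ, ʎ/.
Then [-labial] leaves /ɾ, j, ʎ/.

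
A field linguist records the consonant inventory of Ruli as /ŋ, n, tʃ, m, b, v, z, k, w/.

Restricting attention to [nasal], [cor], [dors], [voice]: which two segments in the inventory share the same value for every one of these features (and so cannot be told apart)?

On the given features, /b/ and /v/ have an identical profile: [−nasal], [−coronal], [−dorsal], [+voice]. No other two segments in the inventory coincide on all 4 features. (They do differ in [continuant], which is not among the given features.)

b, v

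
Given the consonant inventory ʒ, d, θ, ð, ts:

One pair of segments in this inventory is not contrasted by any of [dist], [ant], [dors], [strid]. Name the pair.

θ, ð

/θ/ (voiceless dental fricative) and /ð/ (voiced dental fricative) are both [+distributed], [+anterior], [−dorsal], [−strident], so none of the listed features separates them. (They do differ in [voice], which is not among the given features.) Every other pair in the inventory differs on at least one listed feature.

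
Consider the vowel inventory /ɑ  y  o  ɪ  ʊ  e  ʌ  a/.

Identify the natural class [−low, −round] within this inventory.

Checking each segment against [−low], [−round]: /ɪ/ (high front unrounded lax vowel), /e/ (mid front unrounded tense vowel), /ʌ/ (mid back unrounded lax vowel) satisfy every feature; every other segment in the inventory fails at least one.

ɪ, e, ʌ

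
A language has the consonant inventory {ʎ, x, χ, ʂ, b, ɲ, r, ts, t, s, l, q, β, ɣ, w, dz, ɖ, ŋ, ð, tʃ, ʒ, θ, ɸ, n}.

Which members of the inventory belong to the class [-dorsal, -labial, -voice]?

Among the inventory, the [-dorsal] segments are /ʂ, b, r, ts, t, s, l, β, dz, ɖ, ð, tʃ, ʒ, θ, ɸ, n/.
Intersecting with [-labial] gives /ʂ, r, ts, t, s, l, dz, ɖ, ð, tʃ, ʒ, θ, n/.
Intersecting with [-voice] leaves /ʂ, ts, t, s, tʃ, θ/.

ʂ, ts, t, s, tʃ, θ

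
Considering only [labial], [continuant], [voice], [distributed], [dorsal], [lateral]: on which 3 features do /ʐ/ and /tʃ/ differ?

/ʐ/ is the voiced retroflex fricative and /tʃ/ is the voiceless postalveolar affricate. Both are [−labial], [−dorsal], [−lateral]. /ʐ/ is [+voice] while /tʃ/ is [−voice]; /ʐ/ is [+continuant] while /tʃ/ is [−continuant]; /ʐ/ is [−distributed] while /tʃ/ is [+distributed], so the distinguishing features are [voice], [continuant], [distributed].

[voice], [continuant], [distributed]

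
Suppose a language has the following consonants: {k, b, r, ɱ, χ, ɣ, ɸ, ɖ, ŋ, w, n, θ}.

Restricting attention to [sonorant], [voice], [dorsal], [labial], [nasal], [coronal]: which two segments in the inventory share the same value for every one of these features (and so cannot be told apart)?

/χ/ (voiceless uvular fricative) and /k/ (voiceless velar stop) are both [-sonorant], [-voice], [+dorsal], [-labial], [-nasal], [-coronal], so none of the listed features separates them. (They do differ in [continuant] and [high], which are not among the given features.) Every other pair in the inventory differs on at least one listed feature.

χ, k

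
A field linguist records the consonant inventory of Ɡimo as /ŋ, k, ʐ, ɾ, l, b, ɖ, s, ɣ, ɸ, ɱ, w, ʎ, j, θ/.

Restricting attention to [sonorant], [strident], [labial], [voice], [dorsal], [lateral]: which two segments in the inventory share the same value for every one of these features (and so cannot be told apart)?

On the given features, /ŋ/ and /j/ have an identical profile: [+sonorant], [−strident], [−labial], [+voice], [+dorsal], [−lateral]. No other two segments in the inventory coincide on all 6 features. (They do differ in [nasal], [continuant] and [back], which are not among the given features.)

ŋ, j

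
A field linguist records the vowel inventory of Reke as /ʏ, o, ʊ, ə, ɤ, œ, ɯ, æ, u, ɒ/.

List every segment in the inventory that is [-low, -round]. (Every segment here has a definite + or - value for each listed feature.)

Checking each segment against [-low], [-round]: /ə/ (mid central vowel (schwa)), /ɤ/ (mid back unrounded tense vowel), /ɯ/ (high back unrounded vowel) satisfy every feature; every other segment in the inventory fails at least one.

ə, ɤ, ɯ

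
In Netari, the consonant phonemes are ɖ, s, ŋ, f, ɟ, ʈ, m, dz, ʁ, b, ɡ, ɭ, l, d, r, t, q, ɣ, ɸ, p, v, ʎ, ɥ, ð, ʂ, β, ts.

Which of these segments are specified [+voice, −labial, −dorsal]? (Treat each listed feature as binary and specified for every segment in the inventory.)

ɖ, dz, ɭ, l, d, r, ð

Eliminate segments failing any feature: /s, f, ʈ, t, q, ɸ, p, ʂ, ts/ are [−voice]; /ŋ, ɟ, ʁ, ɡ, ɣ, ʎ/ are [+dorsal]; /m, b, v, ɥ, β/ are [+labial]. The remaining /ɖ, dz, ɭ, l, d, r, ð/ satisfy [+voice], [−labial], [−dorsal].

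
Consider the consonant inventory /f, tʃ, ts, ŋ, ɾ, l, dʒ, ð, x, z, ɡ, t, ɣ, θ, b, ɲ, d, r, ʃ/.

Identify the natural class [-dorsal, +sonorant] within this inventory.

ɾ, l, r

The [-dorsal] segments are /f, tʃ, ts, ɾ, l, dʒ, ð, z, t, θ, b, d, r, ʃ/.
Then [+sonorant] leaves /ɾ, l, r/.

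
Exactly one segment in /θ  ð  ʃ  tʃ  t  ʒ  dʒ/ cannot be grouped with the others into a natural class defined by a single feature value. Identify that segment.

/ʒ, θ, ð, dʒ, tʃ, ʃ/ are all [+distributed], but /t/ (voiceless alveolar stop) is [−distributed]. No other single segment can be removed to leave a set sharing one feature value that the removed segment lacks, so /t/ is the odd one out.

t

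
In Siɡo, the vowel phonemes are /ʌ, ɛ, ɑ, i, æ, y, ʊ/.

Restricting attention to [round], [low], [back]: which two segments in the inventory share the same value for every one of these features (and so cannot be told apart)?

i, ɛ

Both /i/ and /ɛ/ are [-round], [-low], [-back]. Since the list omits [high] and [tense] — which do distinguish the high front unrounded tense vowel from the mid front unrounded lax vowel — this pair collapses; all other pairs remain distinct.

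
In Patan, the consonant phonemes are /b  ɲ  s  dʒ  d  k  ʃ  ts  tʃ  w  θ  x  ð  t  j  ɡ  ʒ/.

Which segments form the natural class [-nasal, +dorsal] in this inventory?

Checking each segment against [-nasal], [+dorsal]: /k/ (voiceless velar stop), /w/ (labial-velar glide), /x/ (voiceless velar fricative), /j/ (palatal glide), /ɡ/ (voiced velar stop) satisfy every feature; every other segment in the inventory fails at least one.

k, w, x, j, ɡ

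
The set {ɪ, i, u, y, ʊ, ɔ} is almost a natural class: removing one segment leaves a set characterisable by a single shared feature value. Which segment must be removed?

ɔ

The remaining segments after removing /ɔ/ share [+high]; /ɔ/ (mid back rounded lax vowel) is [-high]. For every other candidate removal, the leftover set fails to share any single feature value that the removed segment lacks.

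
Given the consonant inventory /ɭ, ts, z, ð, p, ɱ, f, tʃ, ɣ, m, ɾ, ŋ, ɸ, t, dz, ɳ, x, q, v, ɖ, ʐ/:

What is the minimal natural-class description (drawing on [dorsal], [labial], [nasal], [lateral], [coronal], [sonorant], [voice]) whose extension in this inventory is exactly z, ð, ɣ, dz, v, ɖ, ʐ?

[−sonorant, +voice]

/z, ð, ɣ, dz, v, ɖ, ʐ/ are all [−sonorant], [+voice], and no other segment in the inventory matches both values. Dropping any one of them over-generates: [+voice] alone would also admit /ɭ, ɱ, m, ɾ, …/; [−sonorant] alone would also admit /ts, p, f, tʃ, …/. No other single listed feature picks out exactly this set either, so fewer than two features will not do.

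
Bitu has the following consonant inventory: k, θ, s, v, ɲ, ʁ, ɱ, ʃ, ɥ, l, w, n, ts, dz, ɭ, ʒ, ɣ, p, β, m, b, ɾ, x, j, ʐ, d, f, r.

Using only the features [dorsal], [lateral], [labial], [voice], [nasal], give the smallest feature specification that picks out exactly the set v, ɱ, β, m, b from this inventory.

[+voice, +labial, −dorsal]

/v, ɱ, β, m, b/ are all [+voice], [+labial], [−dorsal], and no other segment in the inventory matches all three values. Dropping any one of them over-generates: [+labial, −dorsal] alone would also admit /p, f/; [+voice, −dorsal] alone would also admit /l, n, dz, ɭ, …/; [+voice, +labial] alone would also admit /ɥ, w/. No other combination of two listed features picks out exactly this set either, so fewer than three features will not do.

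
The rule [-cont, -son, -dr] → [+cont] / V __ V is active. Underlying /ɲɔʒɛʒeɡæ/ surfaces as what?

[ɲɔʒɛʒeɣæ]

The only segment in the rule's environment that also matches [-cont, -son, -dr] is /ɡ/. Applying [+continuant] turns the voiced velar stop into /ɣ/ (voiced velar fricative), giving [ɲɔʒɛʒeɣæ].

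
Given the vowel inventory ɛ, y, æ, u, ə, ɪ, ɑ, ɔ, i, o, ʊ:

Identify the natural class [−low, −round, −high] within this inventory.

ɛ, ə

Eliminate segments failing any feature: /y, u, ɔ, o, ʊ/ are [+round]; /æ, ɑ/ are [+low]; /ɪ, i/ are [+high]. The remaining /ɛ, ə/ satisfy [−low], [−round], [−high].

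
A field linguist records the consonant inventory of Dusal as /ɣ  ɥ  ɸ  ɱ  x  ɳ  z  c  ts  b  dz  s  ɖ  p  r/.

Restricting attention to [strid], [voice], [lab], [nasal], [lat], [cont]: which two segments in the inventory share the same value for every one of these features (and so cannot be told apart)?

ɣ, r

Both /ɣ/ and /r/ are [-strident], [+voice], [-labial], [-nasal], [-lateral], [+continuant]. Since the list omits [sonorant], [coronal] and [dorsal] — which do distinguish the voiced velar fricative from the alveolar trill — this pair collapses; all other pairs remain distinct.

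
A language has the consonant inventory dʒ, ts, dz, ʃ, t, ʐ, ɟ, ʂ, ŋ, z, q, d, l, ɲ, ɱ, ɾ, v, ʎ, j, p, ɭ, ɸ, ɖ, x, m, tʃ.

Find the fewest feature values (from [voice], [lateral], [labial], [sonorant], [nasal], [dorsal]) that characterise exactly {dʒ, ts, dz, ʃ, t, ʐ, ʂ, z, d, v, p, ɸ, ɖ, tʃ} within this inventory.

The class [−sonorant], [−dorsal] has exactly /dʒ, ts, dz, ʃ, t, ʐ, ʂ, z, d, v, p, ɸ, ɖ, tʃ/ as its extension in this inventory. No smaller conjunction from the listed features achieves this: [−dorsal] alone would also admit /l, ɱ, ɾ, ɭ, …/; [−sonorant] alone would also admit /ɟ, q, x/; and checking the remaining single features turns up none with this extension.

[−sonorant, −dorsal]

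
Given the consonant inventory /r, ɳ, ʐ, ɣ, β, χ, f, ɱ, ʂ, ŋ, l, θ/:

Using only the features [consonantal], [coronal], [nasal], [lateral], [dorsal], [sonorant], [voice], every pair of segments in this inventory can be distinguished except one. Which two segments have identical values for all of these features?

Both /θ/ and /ʂ/ are [+consonantal], [+coronal], [−nasal], [−lateral], [−dorsal], [−sonorant], [−voice]. Since the list omits [strident], [anterior] and [distributed] — which do distinguish the voiceless dental fricative from the voiceless retroflex fricative — this pair collapses; all other pairs remain distinct.

θ, ʂ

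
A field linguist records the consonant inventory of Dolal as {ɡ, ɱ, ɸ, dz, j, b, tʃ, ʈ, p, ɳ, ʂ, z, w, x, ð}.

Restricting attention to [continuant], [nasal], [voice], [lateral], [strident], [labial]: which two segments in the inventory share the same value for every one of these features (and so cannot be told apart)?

j, ð

On the given features, /j/ and /ð/ have an identical profile: [+continuant], [-nasal], [+voice], [-lateral], [-strident], [-labial]. No other two segments in the inventory coincide on all 6 features. (They do differ in [sonorant] and [dorsal], which are not among the given features.)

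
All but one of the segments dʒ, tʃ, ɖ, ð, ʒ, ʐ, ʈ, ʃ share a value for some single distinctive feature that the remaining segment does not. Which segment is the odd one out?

ð

The remaining segments after removing /ð/ share [−anterior]; /ð/ (voiced dental fricative) is [+anterior]. For every other candidate removal, the leftover set fails to share any single feature value that the removed segment lacks.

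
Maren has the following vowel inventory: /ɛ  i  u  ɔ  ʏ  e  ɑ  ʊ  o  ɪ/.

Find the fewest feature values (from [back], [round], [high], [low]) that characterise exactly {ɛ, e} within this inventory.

[−high, −back]

Every target segment is [−high], [−back]; each remaining inventory member fails at least one of these. Each conjunct is needed — [−back] alone would also admit /i, ʏ, ɪ/; [−high] alone would also admit /ɔ, ɑ, o/ — and no other single listed feature has exactly this extension, so two is the minimum.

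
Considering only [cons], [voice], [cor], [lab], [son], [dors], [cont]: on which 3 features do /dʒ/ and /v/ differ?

[continuant], [labial], [coronal]

/dʒ/ (voiced postalveolar affricate) and /v/ (voiced labiodental fricative) agree on [+consonantal], [+voice], [-sonorant], [-dorsal]. They differ on [continuant] (/dʒ/ [-], /v/ [+]), [labial] (/dʒ/ [-], /v/ [+]), [coronal] (/dʒ/ [+], /v/ [-]).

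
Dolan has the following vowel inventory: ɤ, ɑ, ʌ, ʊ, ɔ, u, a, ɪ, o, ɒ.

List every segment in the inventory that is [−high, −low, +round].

Checking each segment against [−high], [−low], [+round]: /ɔ/ (mid back rounded lax vowel), /o/ (mid back rounded tense vowel) satisfy every feature; every other segment in the inventory fails at least one.

ɔ, o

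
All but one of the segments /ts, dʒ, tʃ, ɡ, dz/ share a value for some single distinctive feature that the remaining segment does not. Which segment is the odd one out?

The remaining segments after removing /ɡ/ share [+delayed release]; /ɡ/ (voiced velar stop) is [−delayed release]. For every other candidate removal, the leftover set fails to share any single feature value that the removed segment lacks.

ɡ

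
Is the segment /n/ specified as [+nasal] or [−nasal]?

/n/ is the alveolar nasal. The feature [nasal] marks segments produced with velum lowered (airflow through the nose); /n/ has this property, so it is [+nasal].

[+nasal]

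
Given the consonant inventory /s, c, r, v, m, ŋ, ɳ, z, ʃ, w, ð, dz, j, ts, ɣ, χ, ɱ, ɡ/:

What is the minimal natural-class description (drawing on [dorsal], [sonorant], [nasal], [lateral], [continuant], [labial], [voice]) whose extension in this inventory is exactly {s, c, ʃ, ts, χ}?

The target set is precisely the extension of [-voice] in this inventory.

[-voice]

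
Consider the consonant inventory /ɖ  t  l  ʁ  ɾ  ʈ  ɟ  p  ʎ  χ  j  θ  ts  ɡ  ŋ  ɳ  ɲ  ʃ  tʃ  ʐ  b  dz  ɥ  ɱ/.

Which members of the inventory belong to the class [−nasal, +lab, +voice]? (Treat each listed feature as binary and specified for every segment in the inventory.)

Checking each segment against [−nasal], [+labial], [+voice]: /b/ (voiced bilabial stop), /ɥ/ (labial-palatal glide) satisfy every feature; every other segment in the inventory fails at least one.

b, ɥ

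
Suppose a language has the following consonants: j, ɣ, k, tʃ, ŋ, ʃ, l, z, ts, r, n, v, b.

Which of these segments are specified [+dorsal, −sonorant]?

ɣ, k

Checking each segment against [+dorsal], [−sonorant]: /ɣ/ (voiced velar fricative), /k/ (voiceless velar stop) satisfy every feature; every other segment in the inventory fails at least one.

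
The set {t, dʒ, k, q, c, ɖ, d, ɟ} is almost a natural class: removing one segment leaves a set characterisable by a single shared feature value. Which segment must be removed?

dʒ

/q, ɖ, k, c, d, ɟ, t/ are all [−delayed release], but /dʒ/ (voiced postalveolar affricate) is [+delayed release]. No other single segment can be removed to leave a set sharing one feature value that the removed segment lacks, so /dʒ/ is the odd one out.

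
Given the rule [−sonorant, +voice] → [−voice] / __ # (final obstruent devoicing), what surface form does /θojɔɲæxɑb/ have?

Only the final segment /b/ is both word-final and matches the structural description. It is a voiced bilabial stop, so [−sonorant, +voice] holds; changing it to [−voice] with all other features held fixed yields /p/ (voiceless bilabial stop). No other segment meets both the structural description and the environment, so the output is [θojɔɲæxɑp].

[θojɔɲæxɑp]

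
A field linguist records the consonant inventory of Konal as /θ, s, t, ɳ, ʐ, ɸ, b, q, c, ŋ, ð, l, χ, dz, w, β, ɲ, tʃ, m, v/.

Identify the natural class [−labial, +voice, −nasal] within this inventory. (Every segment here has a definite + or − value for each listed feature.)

Checking each segment against [−labial], [+voice], [−nasal]: /ʐ/ (voiced retroflex fricative), /ð/ (voiced dental fricative), /l/ (alveolar lateral approximant), /dz/ (voiced alveolar affricate) satisfy every feature; every other segment in the inventory fails at least one.

ʐ, ð, l, dz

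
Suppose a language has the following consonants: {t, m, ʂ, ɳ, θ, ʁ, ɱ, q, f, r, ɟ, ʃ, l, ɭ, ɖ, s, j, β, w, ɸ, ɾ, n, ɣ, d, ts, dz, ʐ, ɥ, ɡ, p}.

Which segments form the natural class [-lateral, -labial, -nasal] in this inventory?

Eliminate segments failing any feature: /m, ɱ, f, β, w, ɸ, ɥ, p/ are [+labial]; /ɳ, n/ are [+nasal]; /l, ɭ/ are [+lateral]. The remaining /t, ʂ, θ, ʁ, q, r, ɟ, ʃ, ɖ, s, j, ɾ, ɣ, d, ts, dz, ʐ, ɡ/ satisfy [-lateral], [-labial], [-nasal].

t, ʂ, θ, ʁ, q, r, ɟ, ʃ, ɖ, s, j, ɾ, ɣ, d, ts, dz, ʐ, ɡ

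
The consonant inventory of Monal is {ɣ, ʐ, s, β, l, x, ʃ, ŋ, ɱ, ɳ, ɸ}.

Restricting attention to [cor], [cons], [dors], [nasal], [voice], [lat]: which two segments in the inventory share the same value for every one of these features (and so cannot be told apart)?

ʃ, s

/ʃ/ (voiceless postalveolar fricative) and /s/ (voiceless alveolar fricative) are both [+coronal], [+consonantal], [−dorsal], [−nasal], [−voice], [−lateral], so none of the listed features separates them. (They do differ in [anterior] and [distributed], which are not among the given features.) Every other pair in the inventory differs on at least one listed feature.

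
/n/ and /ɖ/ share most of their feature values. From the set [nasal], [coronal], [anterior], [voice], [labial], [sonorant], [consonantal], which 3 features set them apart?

[sonorant], [nasal], [anterior]

The two segments share [+coronal], [+voice], [−labial], [+consonantal]. The only features from the list on which they differ: /n/ is [+sonorant] while /ɖ/ is [−sonorant]; /n/ is [+nasal] while /ɖ/ is [−nasal]; /n/ is [+anterior] while /ɖ/ is [−anterior].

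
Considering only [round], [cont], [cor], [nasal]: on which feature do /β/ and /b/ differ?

/β/ (voiced bilabial fricative) and /b/ (voiced bilabial stop) agree on [−round], [−coronal], [−nasal]. They differ on [continuant] (/β/ [+], /b/ [−]).

[continuant]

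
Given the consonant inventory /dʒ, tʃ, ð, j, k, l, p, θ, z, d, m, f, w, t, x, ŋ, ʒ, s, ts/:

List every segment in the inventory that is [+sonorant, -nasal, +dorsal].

j, w

Checking each segment against [+sonorant], [-nasal], [+dorsal]: /j/ (palatal glide), /w/ (labial-velar glide) satisfy every feature; every other segment in the inventory fails at least one.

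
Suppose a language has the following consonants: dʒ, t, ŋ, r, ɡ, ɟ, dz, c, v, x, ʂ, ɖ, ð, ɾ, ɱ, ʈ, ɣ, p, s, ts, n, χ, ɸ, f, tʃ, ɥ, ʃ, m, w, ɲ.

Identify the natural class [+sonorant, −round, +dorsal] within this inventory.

ŋ, ɲ

Eliminate segments failing any feature: /dʒ, t, ɡ, ɟ, dz, c, v, x, ʂ, ɖ, ð, ʈ, ɣ, p, s, ts, χ, ɸ, f, tʃ, ʃ/ are [−sonorant]; /r, ɾ, ɱ, n, m/ are [−dorsal]; /ɥ, w/ are [+round]. The remaining /ŋ, ɲ/ satisfy [+sonorant], [−round], [+dorsal].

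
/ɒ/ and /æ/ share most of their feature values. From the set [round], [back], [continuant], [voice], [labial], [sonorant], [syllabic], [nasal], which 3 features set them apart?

[labial], [round], [back]

/ɒ/ (low back rounded vowel) and /æ/ (low front unrounded vowel) agree on [+continuant], [+voice], [+sonorant], [+syllabic], [−nasal]. They differ on [labial] (/ɒ/ [+], /æ/ [−]), [round] (/ɒ/ [+], /æ/ [−]), [back] (/ɒ/ [+], /æ/ [−]).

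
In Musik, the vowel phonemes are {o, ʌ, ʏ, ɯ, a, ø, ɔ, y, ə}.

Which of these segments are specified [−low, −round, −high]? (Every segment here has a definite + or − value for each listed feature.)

Eliminate segments failing any feature: /o, ʏ, ø, ɔ, y/ are [+round]; /ɯ/ is [+high]; /a/ is [+low]. The remaining /ʌ, ə/ satisfy [−low], [−round], [−high].

ʌ, ə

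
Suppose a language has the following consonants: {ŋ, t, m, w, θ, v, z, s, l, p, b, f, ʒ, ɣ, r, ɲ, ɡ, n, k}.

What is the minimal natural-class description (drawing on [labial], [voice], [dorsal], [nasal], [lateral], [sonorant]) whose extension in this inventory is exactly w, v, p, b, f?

The class [-nasal], [+labial] has exactly /w, v, p, b, f/ as its extension in this inventory. No smaller conjunction from the listed features achieves this: [+labial] alone would also admit /m/; [-nasal] alone would also admit /t, θ, z, s, …/; and checking the remaining single features turns up none with this extension.

[-nasal, +labial]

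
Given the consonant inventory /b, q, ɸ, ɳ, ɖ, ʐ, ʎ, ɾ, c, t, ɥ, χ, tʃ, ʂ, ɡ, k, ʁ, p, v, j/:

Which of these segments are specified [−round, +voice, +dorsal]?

ʎ, ɡ, ʁ, j

The [−round] segments are /b, q, ɸ, ɳ, ɖ, ʐ, ʎ, ɾ, c, t, χ, tʃ, ʂ, ɡ, k, ʁ, p, v, j/.
Intersecting with [+voice] gives /b, ɳ, ɖ, ʐ, ʎ, ɾ, ɡ, ʁ, v, j/.
Intersecting with [+dorsal] leaves /ʎ, ɡ, ʁ, j/.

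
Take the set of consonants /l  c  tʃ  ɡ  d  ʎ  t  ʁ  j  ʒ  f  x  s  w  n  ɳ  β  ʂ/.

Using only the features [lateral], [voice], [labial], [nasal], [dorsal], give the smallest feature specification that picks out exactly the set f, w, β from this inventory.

Every target segment is [+labial] and no other inventory member is, so one feature is enough.

[+labial]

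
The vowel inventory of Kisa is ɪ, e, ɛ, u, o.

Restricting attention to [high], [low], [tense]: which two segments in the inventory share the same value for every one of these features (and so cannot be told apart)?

/e/ (mid front unrounded tense vowel) and /o/ (mid back rounded tense vowel) are both [−high], [−low], [+tense], so none of the listed features separates them. (They do differ in [labial], [round] and [back], which are not among the given features.) Every other pair in the inventory differs on at least one listed feature.

e, o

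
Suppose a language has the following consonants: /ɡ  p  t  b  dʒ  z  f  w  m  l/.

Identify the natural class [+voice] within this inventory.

ɡ, b, dʒ, z, w, m, l

The [+voice] segments here are /ɡ, b, dʒ, z, w, m, l/; the remaining /p, t, f/ are [−voice].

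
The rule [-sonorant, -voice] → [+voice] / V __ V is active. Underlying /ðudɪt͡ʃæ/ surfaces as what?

[ðudɪd͡ʒæ]

The only segment in the rule's environment that also matches [-sonorant, -voice] is /t͡ʃ/. Applying [+voice] turns the voiceless postalveolar affricate into /d͡ʒ/ (voiced postalveolar affricate), giving [ðudɪd͡ʒæ].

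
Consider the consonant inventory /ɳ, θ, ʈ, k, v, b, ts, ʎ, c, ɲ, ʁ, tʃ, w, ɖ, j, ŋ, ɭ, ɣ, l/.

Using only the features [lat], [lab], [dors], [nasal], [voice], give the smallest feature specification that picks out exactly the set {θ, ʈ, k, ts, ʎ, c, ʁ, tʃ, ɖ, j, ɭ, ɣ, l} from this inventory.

[−nasal, −lab]

Every target segment is [−nasal], [−labial]; each remaining inventory member fails at least one of these. Each conjunct is needed — [−labial] alone would also admit /ɳ, ɲ, ŋ/; [−nasal] alone would also admit /v, b, w/ — and no other single listed feature has exactly this extension, so two is the minimum.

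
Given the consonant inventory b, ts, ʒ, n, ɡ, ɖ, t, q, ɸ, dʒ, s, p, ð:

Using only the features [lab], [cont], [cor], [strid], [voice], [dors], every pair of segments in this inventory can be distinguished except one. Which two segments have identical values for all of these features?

n, ɖ

Both /n/ and /ɖ/ are [−labial], [−continuant], [+coronal], [−strident], [+voice], [−dorsal]. Since the list omits [sonorant], [nasal] and [anterior] — which do distinguish the alveolar nasal from the voiced retroflex stop — this pair collapses; all other pairs remain distinct.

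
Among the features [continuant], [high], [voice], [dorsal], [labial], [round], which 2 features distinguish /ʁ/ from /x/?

[voice], [high]

/ʁ/ is the voiced uvular fricative and /x/ is the voiceless velar fricative. Both are [+continuant], [+dorsal], [−labial], [−round]. /ʁ/ is [+voice] while /x/ is [−voice]; /ʁ/ is [−high] while /x/ is [+high], so the distinguishing features are [voice], [high].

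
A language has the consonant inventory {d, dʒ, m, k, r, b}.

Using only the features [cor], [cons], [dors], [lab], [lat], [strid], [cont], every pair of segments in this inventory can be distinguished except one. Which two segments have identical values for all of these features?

m, b

On the given features, /m/ and /b/ have an identical profile: [−coronal], [+consonantal], [−dorsal], [+labial], [−lateral], [−strident], [−continuant]. No other two segments in the inventory coincide on all 7 features. (They do differ in [sonorant] and [nasal], which are not among the given features.)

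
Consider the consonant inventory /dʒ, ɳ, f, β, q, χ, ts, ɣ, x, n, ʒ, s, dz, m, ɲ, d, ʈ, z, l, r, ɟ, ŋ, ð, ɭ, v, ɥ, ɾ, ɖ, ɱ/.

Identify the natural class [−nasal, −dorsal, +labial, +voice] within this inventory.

Eliminate segments failing any feature: /dʒ, ts, ʒ, s, dz, d, ʈ, z, l, r, ð, ɭ, ɾ, ɖ/ are [−labial]; /ɳ, n, m, ɲ, ŋ, ɱ/ are [+nasal]; /f/ is [−voice]; /q, χ, ɣ, x, ɟ, ɥ/ are [+dorsal]. The remaining /β, v/ satisfy [−nasal], [−dorsal], [+labial], [+voice].

β, v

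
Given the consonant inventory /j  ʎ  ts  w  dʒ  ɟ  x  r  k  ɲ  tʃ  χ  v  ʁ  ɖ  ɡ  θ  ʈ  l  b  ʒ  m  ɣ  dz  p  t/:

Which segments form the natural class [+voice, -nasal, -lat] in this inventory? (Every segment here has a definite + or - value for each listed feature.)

j, w, dʒ, ɟ, r, v, ʁ, ɖ, ɡ, b, ʒ, ɣ, dz

Among the inventory, the [+voice] segments are /j, ʎ, w, dʒ, ɟ, r, ɲ, v, ʁ, ɖ, ɡ, l, b, ʒ, m, ɣ, dz/.
Then [-nasal] gives /j, ʎ, w, dʒ, ɟ, r, v, ʁ, ɖ, ɡ, l, b, ʒ, ɣ, dz/.
Within that set, [-lateral] leaves /j, w, dʒ, ɟ, r, v, ʁ, ɖ, ɡ, b, ʒ, ɣ, dz/.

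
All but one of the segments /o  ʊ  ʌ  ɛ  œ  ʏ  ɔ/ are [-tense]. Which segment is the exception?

Every segment except /o/ is [-tense]. /o/ (mid back rounded tense vowel) is [+tense], so it is the exception.

o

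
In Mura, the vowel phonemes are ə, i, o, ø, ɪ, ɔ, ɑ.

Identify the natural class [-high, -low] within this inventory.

ə, o, ø, ɔ

First, the [-high] segments are /ə, o, ø, ɔ, ɑ/.
Of those, [-low] leaves /ə, o, ø, ɔ/.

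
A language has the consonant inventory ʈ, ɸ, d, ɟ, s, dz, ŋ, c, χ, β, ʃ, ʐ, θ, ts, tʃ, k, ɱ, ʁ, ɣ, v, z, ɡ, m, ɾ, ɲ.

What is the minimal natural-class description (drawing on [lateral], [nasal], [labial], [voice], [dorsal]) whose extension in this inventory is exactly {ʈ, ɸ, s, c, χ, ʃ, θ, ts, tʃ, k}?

[−voice]

/ʈ, ɸ, s, c, χ, ʃ, θ, ts, tʃ, k/ are exactly the [−voice] segments in the inventory, so a single feature suffices.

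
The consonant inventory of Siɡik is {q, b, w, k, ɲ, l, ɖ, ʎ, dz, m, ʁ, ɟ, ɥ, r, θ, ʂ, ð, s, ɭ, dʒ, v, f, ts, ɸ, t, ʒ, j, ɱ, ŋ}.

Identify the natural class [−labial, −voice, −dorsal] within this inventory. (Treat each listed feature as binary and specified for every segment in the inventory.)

Checking each segment against [−labial], [−voice], [−dorsal]: /θ/ (voiceless dental fricative), /ʂ/ (voiceless retroflex fricative), /s/ (voiceless alveolar fricative), /ts/ (voiceless alveolar affricate), /t/ (voiceless alveolar stop) satisfy every feature; every other segment in the inventory fails at least one.

θ, ʂ, s, ts, t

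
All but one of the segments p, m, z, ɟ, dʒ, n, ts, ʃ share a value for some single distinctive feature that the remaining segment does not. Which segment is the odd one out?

The remaining segments after removing /ɟ/ share [-dorsal]; /ɟ/ (voiced palatal stop) is [+dorsal]. For every other candidate removal, the leftover set fails to share any single feature value that the removed segment lacks.

ɟ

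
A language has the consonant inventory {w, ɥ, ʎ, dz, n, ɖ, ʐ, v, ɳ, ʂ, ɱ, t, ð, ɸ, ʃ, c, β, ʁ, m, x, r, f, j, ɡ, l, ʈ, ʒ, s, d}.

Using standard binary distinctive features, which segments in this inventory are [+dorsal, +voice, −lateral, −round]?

The [+dorsal] segments are /w, ɥ, ʎ, c, ʁ, x, j, ɡ/.
Of those, [+voice] gives /w, ɥ, ʎ, ʁ, j, ɡ/.
Then [−lateral] gives /w, ɥ, ʁ, j, ɡ/.
Among these, [−round] leaves /ʁ, j, ɡ/.

ʁ, j, ɡ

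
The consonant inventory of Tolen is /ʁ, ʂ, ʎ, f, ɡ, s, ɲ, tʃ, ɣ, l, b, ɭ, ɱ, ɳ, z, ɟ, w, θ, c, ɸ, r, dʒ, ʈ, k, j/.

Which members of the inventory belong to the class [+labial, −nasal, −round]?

f, b, ɸ

First, the [+labial] segments are /f, b, ɱ, w, ɸ/.
Intersecting with [−nasal] gives /f, b, w, ɸ/.
Of those, [−round] leaves /f, b, ɸ/.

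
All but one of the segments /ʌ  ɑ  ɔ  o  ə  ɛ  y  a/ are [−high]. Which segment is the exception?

y

/ɛ, a, ɔ, ə, o, ʌ, ɑ/ are all [−high]; /y/ (high front rounded tense vowel) is [+high].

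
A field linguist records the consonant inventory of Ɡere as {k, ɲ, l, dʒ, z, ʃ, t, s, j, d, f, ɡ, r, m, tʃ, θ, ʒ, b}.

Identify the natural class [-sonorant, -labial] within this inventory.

Among the inventory, the [-sonorant] segments are /k, dʒ, z, ʃ, t, s, d, f, ɡ, tʃ, θ, ʒ, b/.
Then [-labial] leaves /k, dʒ, z, ʃ, t, s, d, ɡ, tʃ, θ, ʒ/.

k, dʒ, z, ʃ, t, s, d, ɡ, tʃ, θ, ʒ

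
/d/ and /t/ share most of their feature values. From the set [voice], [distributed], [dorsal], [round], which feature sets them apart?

[voice]

The two segments share [-distributed], [-dorsal], [-round]. The only feature from the list on which they differ: /d/ is [+voice] while /t/ is [-voice].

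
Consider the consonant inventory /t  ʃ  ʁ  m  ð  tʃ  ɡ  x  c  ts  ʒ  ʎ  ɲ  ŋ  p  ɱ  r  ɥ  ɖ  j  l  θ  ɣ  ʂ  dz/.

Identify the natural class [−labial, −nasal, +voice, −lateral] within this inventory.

ʁ, ð, ɡ, ʒ, r, ɖ, j, ɣ, dz

Eliminate segments failing any feature: /t, ʃ, tʃ, x, c, ts, θ, ʂ/ are [−voice]; /m, p, ɱ, ɥ/ are [+labial]; /ʎ, l/ are [+lateral]; /ɲ, ŋ/ are [+nasal]. The remaining /ʁ, ð, ɡ, ʒ, r, ɖ, j, ɣ, dz/ satisfy [−labial], [−nasal], [+voice], [−lateral].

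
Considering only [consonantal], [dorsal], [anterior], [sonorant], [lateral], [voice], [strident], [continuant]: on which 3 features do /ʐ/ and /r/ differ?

[sonorant], [strident], [anterior]

The two segments share [+consonantal], [-dorsal], [-lateral], [+voice], [+continuant]. The only features from the list on which they differ: /ʐ/ is [-sonorant] while /r/ is [+sonorant]; /ʐ/ is [+strident] while /r/ is [-strident]; /ʐ/ is [-anterior] while /r/ is [+anterior].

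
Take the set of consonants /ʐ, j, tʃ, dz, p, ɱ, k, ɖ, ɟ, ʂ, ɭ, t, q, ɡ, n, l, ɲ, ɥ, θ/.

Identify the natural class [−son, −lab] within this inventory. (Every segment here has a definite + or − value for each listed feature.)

Checking each segment against [−sonorant], [−labial]: /ʐ/ (voiced retroflex fricative), /tʃ/ (voiceless postalveolar affricate), /dz/ (voiced alveolar affricate), /k/ (voiceless velar stop), /ɖ/ (voiced retroflex stop), /ɟ/ (voiced palatal stop), among others, satisfy every feature; every other segment in the inventory fails at least one.

ʐ, tʃ, dz, k, ɖ, ɟ, ʂ, t, q, ɡ, θ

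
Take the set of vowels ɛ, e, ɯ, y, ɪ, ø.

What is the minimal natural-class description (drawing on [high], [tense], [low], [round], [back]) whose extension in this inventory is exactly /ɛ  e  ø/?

[−high]

The target set is precisely the extension of [−high] in this inventory.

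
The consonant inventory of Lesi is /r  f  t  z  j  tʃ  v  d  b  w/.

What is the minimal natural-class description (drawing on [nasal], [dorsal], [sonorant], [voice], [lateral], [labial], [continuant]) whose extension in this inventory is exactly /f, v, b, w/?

[+labial]

Every target segment is [+labial] and no other inventory member is, so one feature is enough.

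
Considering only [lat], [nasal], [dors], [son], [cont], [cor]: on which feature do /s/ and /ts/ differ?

[continuant]

/s/ (voiceless alveolar fricative) and /ts/ (voiceless alveolar affricate) agree on [−lateral], [−nasal], [−dorsal], [−sonorant], [+coronal]. They differ on [continuant] (/s/ [+], /ts/ [−]).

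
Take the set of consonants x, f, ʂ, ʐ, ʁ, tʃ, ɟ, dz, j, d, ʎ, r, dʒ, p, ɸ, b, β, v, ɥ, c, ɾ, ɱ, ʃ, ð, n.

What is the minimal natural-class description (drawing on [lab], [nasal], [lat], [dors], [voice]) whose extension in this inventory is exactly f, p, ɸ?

[−voice, +lab]

Every target segment is [−voice], [+labial]; each remaining inventory member fails at least one of these. Each conjunct is needed — [+labial] alone would also admit /b, β, v, ɥ, …/; [−voice] alone would also admit /x, ʂ, tʃ, c, …/ — and no other single listed feature has exactly this extension, so two is the minimum.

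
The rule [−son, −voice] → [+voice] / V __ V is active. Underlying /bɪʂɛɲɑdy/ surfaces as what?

/ʂ/ satisfies [−son, −voice] and sits in V __ V. The [+voice] counterpart of the voiceless retroflex fricative is /ʐ/. Other segments in /bɪʂɛɲɑdy/ either fail the structural description or are not in the environment, so the surface form is [bɪʐɛɲɑdy].

[bɪʐɛɲɑdy]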